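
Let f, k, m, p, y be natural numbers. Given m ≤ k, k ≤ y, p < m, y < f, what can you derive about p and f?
p < f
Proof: m ≤ k and k ≤ y, hence m ≤ y. Since y < f, m < f. Since p < m, p < f.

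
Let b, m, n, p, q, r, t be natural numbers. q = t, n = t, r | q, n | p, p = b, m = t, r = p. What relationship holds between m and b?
m = b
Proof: From n = t and n | p, t | p. r = p and r | q, therefore p | q. Since q = t, p | t. Since t | p, t = p. Since m = t, m = p. p = b, so m = b.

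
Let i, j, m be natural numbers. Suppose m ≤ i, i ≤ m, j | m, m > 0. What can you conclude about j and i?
j ≤ i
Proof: m ≤ i and i ≤ m, thus m = i. j | m and m > 0, so j ≤ m. m = i, so j ≤ i.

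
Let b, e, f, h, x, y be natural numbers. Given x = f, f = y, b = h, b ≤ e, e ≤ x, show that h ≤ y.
Because x = f and f = y, x = y. From b = h and b ≤ e, h ≤ e. e ≤ x, so h ≤ x. Since x = y, h ≤ y.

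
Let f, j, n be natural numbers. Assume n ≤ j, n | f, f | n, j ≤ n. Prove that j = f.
j ≤ n and n ≤ j, therefore j = n. Because n | f and f | n, n = f. j = n, so j = f.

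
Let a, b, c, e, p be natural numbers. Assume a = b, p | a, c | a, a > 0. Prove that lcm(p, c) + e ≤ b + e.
Since p | a and c | a, lcm(p, c) | a. Since a > 0, lcm(p, c) ≤ a. Since a = b, lcm(p, c) ≤ b. Then lcm(p, c) + e ≤ b + e.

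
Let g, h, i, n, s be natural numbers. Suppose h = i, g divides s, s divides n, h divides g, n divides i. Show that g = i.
h = i and h divides g, thus i divides g. g divides s and s divides n, therefore g divides n. Because n divides i, g divides i. Since i divides g, i = g. Then g = i.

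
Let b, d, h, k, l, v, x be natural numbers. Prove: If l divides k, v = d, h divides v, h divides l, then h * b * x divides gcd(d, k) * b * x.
v = d and h divides v, so h divides d. h divides l and l divides k, therefore h divides k. Because h divides d, h divides gcd(d, k). Then h * b divides gcd(d, k) * b. Then h * b * x divides gcd(d, k) * b * x.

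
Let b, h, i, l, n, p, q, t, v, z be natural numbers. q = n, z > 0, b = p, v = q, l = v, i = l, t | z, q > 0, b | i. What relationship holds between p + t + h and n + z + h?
p + t + h ≤ n + z + h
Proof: i = l and l = v, thus i = v. b | i, so b | v. Since v = q, b | q. Because b = p, p | q. Since q > 0, p ≤ q. Since q = n, p ≤ n. t | z and z > 0, therefore t ≤ z. Then t + h ≤ z + h. Since p ≤ n, p + t + h ≤ n + z + h.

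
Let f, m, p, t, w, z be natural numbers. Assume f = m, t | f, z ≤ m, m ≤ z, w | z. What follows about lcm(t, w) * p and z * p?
lcm(t, w) * p | z * p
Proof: m ≤ z and z ≤ m, hence m = z. f = m, so f = z. Since t | f, t | z. Since w | z, lcm(t, w) | z. Then lcm(t, w) * p | z * p.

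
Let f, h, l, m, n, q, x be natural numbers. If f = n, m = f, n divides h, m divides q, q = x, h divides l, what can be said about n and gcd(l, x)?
n divides gcd(l, x)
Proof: n divides h and h divides l, so n divides l. From m = f and m divides q, f divides q. f = n, so n divides q. Since q = x, n divides x. Because n divides l, n divides gcd(l, x).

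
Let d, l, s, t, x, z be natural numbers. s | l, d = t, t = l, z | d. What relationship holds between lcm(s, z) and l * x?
lcm(s, z) | l * x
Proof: Because d = t and t = l, d = l. Since z | d, z | l. s | l, so lcm(s, z) | l. Then lcm(s, z) | l * x.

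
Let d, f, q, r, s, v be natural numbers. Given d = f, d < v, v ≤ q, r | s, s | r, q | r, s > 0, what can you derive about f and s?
f < s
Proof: Since d < v and v ≤ q, d < q. Because r | s and s | r, r = s. Since q | r, q | s. Because s > 0, q ≤ s. d < q, so d < s. Since d = f, f < s.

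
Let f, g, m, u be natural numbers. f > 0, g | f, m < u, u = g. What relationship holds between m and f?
m < f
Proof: u = g and m < u, therefore m < g. Because g | f and f > 0, g ≤ f. From m < g, m < f.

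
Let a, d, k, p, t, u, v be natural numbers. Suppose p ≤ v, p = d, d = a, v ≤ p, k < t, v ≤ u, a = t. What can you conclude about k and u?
k < u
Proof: Since v ≤ p and p ≤ v, v = p. Since p = d, v = d. Since d = a, v = a. Since v ≤ u, a ≤ u. Since a = t, t ≤ u. Because k < t, k < u.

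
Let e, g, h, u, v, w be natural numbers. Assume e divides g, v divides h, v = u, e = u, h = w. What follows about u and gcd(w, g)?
u divides gcd(w, g)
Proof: v = u and v divides h, therefore u divides h. h = w, so u divides w. e = u and e divides g, therefore u divides g. u divides w, so u divides gcd(w, g).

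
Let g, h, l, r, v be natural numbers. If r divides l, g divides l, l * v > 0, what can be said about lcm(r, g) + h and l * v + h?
lcm(r, g) + h ≤ l * v + h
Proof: Since r divides l and g divides l, lcm(r, g) divides l. Then lcm(r, g) divides l * v. Since l * v > 0, lcm(r, g) ≤ l * v. Then lcm(r, g) + h ≤ l * v + h.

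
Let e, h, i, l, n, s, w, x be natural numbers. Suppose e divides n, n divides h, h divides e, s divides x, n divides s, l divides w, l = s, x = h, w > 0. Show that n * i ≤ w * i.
h divides e and e divides n, therefore h divides n. Since n divides h, h = n. From x = h and s divides x, s divides h. h = n, so s divides n. Since n divides s, s = n. l = s and l divides w, hence s divides w. Since w > 0, s ≤ w. Since s = n, n ≤ w. By multiplying by a non-negative, n * i ≤ w * i.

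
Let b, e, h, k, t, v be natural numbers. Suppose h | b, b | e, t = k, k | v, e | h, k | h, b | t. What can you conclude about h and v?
h | v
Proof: b | e and e | h, so b | h. Since h | b, b = h. Since b | t, h | t. t = k, so h | k. k | h, so k = h. k | v, so h | v.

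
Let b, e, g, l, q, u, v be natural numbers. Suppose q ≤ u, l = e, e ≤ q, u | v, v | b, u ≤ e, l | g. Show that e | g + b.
l = e and l | g, hence e | g. e ≤ q and q ≤ u, therefore e ≤ u. u ≤ e, so u = e. Since u | v and v | b, u | b. Since u = e, e | b. e | g, so e | g + b.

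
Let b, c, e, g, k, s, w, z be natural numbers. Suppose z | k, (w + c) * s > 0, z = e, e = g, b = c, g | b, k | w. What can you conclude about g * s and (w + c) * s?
g * s ≤ (w + c) * s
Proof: Because z = e and e = g, z = g. z | k and k | w, therefore z | w. Since z = g, g | w. Since b = c and g | b, g | c. From g | w, g | w + c. Then g * s | (w + c) * s. (w + c) * s > 0, so g * s ≤ (w + c) * s.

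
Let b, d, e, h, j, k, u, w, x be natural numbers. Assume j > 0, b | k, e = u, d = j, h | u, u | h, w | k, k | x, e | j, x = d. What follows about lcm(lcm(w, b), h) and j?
lcm(lcm(w, b), h) ≤ j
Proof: x = d and d = j, so x = j. w | k and b | k, hence lcm(w, b) | k. Since k | x, lcm(w, b) | x. Since x = j, lcm(w, b) | j. u | h and h | u, thus u = h. e = u and e | j, therefore u | j. Since u = h, h | j. lcm(w, b) | j, so lcm(lcm(w, b), h) | j. j > 0, so lcm(lcm(w, b), h) ≤ j.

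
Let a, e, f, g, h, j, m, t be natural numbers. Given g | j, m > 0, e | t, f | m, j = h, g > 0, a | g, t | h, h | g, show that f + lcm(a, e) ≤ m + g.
f | m and m > 0, so f ≤ m. Because j = h and g | j, g | h. h | g, so h = g. e | t and t | h, thus e | h. Since h = g, e | g. a | g, so lcm(a, e) | g. g > 0, so lcm(a, e) ≤ g. Since f ≤ m, f + lcm(a, e) ≤ m + g.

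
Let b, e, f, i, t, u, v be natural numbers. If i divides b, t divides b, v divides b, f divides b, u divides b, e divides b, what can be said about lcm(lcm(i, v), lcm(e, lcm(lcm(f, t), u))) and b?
lcm(lcm(i, v), lcm(e, lcm(lcm(f, t), u))) divides b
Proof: i divides b and v divides b, hence lcm(i, v) divides b. Because f divides b and t divides b, lcm(f, t) divides b. Since u divides b, lcm(lcm(f, t), u) divides b. From e divides b, lcm(e, lcm(lcm(f, t), u)) divides b. lcm(i, v) divides b, so lcm(lcm(i, v), lcm(e, lcm(lcm(f, t), u))) divides b.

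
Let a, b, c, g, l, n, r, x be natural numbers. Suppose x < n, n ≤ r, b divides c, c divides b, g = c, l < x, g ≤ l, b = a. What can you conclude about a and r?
a < r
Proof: c divides b and b divides c, therefore c = b. b = a, so c = a. l < x and x < n, thus l < n. Since g ≤ l, g < n. Since n ≤ r, g < r. g = c, so c < r. Since c = a, a < r.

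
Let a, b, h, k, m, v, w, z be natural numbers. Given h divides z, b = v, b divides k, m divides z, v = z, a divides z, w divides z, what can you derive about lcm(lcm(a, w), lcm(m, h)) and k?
lcm(lcm(a, w), lcm(m, h)) divides k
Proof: a divides z and w divides z, thus lcm(a, w) divides z. From m divides z and h divides z, lcm(m, h) divides z. From lcm(a, w) divides z, lcm(lcm(a, w), lcm(m, h)) divides z. Because b = v and v = z, b = z. b divides k, so z divides k. Since lcm(lcm(a, w), lcm(m, h)) divides z, lcm(lcm(a, w), lcm(m, h)) divides k.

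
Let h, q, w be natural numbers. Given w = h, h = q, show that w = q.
From w = h and h = q, by transitivity, w = q.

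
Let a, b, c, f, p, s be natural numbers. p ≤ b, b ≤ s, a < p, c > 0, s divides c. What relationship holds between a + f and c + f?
a + f < c + f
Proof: p ≤ b and b ≤ s, so p ≤ s. a < p, so a < s. Because s divides c and c > 0, s ≤ c. a < s, so a < c. Then a + f < c + f.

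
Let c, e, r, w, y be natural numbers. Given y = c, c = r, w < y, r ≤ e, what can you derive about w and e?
w < e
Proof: y = c and c = r, thus y = r. Since w < y, w < r. From r ≤ e, w < e.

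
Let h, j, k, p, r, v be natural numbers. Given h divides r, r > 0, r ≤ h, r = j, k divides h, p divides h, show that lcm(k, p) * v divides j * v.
h divides r and r > 0, hence h ≤ r. Since r ≤ h, h = r. Since r = j, h = j. k divides h and p divides h, therefore lcm(k, p) divides h. h = j, so lcm(k, p) divides j. Then lcm(k, p) * v divides j * v.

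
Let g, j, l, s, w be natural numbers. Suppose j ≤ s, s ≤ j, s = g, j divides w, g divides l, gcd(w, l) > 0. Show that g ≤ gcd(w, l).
From j ≤ s and s ≤ j, j = s. Since s = g, j = g. Since j divides w, g divides w. Because g divides l, g divides gcd(w, l). gcd(w, l) > 0, so g ≤ gcd(w, l).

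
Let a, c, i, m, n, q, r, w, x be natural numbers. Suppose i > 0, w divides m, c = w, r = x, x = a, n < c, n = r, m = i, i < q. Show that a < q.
Because n = r and r = x, n = x. Since x = a, n = a. c = w and n < c, therefore n < w. Since n = a, a < w. m = i and w divides m, hence w divides i. Since i > 0, w ≤ i. Since i < q, w < q. Since a < w, a < q.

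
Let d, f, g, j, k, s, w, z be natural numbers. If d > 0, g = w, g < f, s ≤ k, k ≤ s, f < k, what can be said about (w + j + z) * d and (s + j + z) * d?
(w + j + z) * d < (s + j + z) * d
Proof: k ≤ s and s ≤ k, thus k = s. From g < f and f < k, g < k. Since g = w, w < k. k = s, so w < s. Then w + j < s + j. Then w + j + z < s + j + z. Using d > 0 and multiplying by a positive, (w + j + z) * d < (s + j + z) * d.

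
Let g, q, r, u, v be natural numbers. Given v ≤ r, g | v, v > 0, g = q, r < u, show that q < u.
g | v and v > 0, thus g ≤ v. v ≤ r, so g ≤ r. Since g = q, q ≤ r. r < u, so q < u.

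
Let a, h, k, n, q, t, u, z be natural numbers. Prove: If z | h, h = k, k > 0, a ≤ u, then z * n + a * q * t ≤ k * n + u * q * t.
From h = k and z | h, z | k. Since k > 0, z ≤ k. Then z * n ≤ k * n. Because a ≤ u, a * q ≤ u * q. Then a * q * t ≤ u * q * t. z * n ≤ k * n, so z * n + a * q * t ≤ k * n + u * q * t.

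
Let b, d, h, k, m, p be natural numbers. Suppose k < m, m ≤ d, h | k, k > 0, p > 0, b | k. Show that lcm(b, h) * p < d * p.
b | k and h | k, hence lcm(b, h) | k. k > 0, so lcm(b, h) ≤ k. k < m and m ≤ d, hence k < d. Since lcm(b, h) ≤ k, lcm(b, h) < d. Since p > 0, lcm(b, h) * p < d * p.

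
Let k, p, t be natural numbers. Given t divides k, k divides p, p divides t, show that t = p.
t divides k and k divides p, therefore t divides p. Since p divides t, p = t. Then t = p.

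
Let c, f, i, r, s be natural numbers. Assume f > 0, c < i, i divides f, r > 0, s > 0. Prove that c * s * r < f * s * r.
i divides f and f > 0, thus i ≤ f. c < i, so c < f. From s > 0, by multiplying by a positive, c * s < f * s. From r > 0, by multiplying by a positive, c * s * r < f * s * r.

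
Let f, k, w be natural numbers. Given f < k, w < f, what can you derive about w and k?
w < k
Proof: w < f and f < k. By transitivity, w < k.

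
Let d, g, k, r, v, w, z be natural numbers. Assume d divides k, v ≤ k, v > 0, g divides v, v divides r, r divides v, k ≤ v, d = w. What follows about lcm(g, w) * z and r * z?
lcm(g, w) * z ≤ r * z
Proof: From v divides r and r divides v, v = r. k ≤ v and v ≤ k, hence k = v. d = w and d divides k, hence w divides k. k = v, so w divides v. g divides v, so lcm(g, w) divides v. Since v > 0, lcm(g, w) ≤ v. Since v = r, lcm(g, w) ≤ r. By multiplying by a non-negative, lcm(g, w) * z ≤ r * z.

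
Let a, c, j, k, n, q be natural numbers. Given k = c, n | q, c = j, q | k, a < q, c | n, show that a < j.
k = c and q | k, so q | c. c | n and n | q, so c | q. Because q | c, q = c. Because c = j, q = j. a < q, so a < j.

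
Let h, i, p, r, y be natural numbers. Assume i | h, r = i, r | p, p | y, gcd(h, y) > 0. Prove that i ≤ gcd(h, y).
r | p and p | y, hence r | y. Since r = i, i | y. Because i | h, i | gcd(h, y). Since gcd(h, y) > 0, i ≤ gcd(h, y).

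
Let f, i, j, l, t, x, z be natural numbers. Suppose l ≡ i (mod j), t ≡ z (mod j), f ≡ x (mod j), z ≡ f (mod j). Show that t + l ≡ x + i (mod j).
t ≡ z (mod j) and z ≡ f (mod j), thus t ≡ f (mod j). f ≡ x (mod j), so t ≡ x (mod j). Since l ≡ i (mod j), t + l ≡ x + i (mod j).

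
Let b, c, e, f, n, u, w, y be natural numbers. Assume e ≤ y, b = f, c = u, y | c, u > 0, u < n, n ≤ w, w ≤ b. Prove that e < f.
c = u and y | c, so y | u. Since u > 0, y ≤ u. Because u < n, y < n. Since n ≤ w and w ≤ b, n ≤ b. Since y < n, y < b. Since b = f, y < f. Since e ≤ y, e < f.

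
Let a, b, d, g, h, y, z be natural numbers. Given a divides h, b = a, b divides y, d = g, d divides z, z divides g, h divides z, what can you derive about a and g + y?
a divides g + y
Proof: d = g and d divides z, hence g divides z. Since z divides g, z = g. a divides h and h divides z, hence a divides z. From z = g, a divides g. From b = a and b divides y, a divides y. Since a divides g, a divides g + y.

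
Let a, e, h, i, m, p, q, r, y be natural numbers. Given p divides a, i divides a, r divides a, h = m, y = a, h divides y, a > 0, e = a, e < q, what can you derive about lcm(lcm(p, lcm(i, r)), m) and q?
lcm(lcm(p, lcm(i, r)), m) < q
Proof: From i divides a and r divides a, lcm(i, r) divides a. Since p divides a, lcm(p, lcm(i, r)) divides a. y = a and h divides y, hence h divides a. From h = m, m divides a. From lcm(p, lcm(i, r)) divides a, lcm(lcm(p, lcm(i, r)), m) divides a. Since a > 0, lcm(lcm(p, lcm(i, r)), m) ≤ a. e = a and e < q, thus a < q. Since lcm(lcm(p, lcm(i, r)), m) ≤ a, lcm(lcm(p, lcm(i, r)), m) < q.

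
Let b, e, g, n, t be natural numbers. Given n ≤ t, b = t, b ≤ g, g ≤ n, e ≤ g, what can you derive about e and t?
e ≤ t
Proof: From g ≤ n and n ≤ t, g ≤ t. b = t and b ≤ g, therefore t ≤ g. From g ≤ t, g = t. Since e ≤ g, e ≤ t.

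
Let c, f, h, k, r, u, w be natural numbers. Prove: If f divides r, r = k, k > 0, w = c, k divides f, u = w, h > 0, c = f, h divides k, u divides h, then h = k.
From r = k and f divides r, f divides k. Since k divides f, f = k. Since c = f, c = k. u = w and u divides h, therefore w divides h. w = c, so c divides h. h > 0, so c ≤ h. Since c = k, k ≤ h. Because h divides k and k > 0, h ≤ k. Since k ≤ h, k = h. Then h = k.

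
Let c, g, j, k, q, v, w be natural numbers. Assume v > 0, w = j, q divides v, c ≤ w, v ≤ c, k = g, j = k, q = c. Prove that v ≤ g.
Since j = k and k = g, j = g. Because q = c and q divides v, c divides v. v > 0, so c ≤ v. Since v ≤ c, c = v. w = j and c ≤ w, hence c ≤ j. c = v, so v ≤ j. j = g, so v ≤ g.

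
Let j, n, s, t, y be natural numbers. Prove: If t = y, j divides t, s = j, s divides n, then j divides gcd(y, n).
From t = y and j divides t, j divides y. Since s = j and s divides n, j divides n. j divides y, so j divides gcd(y, n).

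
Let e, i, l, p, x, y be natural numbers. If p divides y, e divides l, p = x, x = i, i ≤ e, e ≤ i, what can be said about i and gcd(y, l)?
i divides gcd(y, l)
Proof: Since p = x and x = i, p = i. Since p divides y, i divides y. From e ≤ i and i ≤ e, e = i. Since e divides l, i divides l. Since i divides y, i divides gcd(y, l).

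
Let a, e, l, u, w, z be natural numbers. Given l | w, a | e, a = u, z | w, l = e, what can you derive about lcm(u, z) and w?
lcm(u, z) | w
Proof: Because l = e and l | w, e | w. Since a | e, a | w. Since a = u, u | w. Since z | w, lcm(u, z) | w.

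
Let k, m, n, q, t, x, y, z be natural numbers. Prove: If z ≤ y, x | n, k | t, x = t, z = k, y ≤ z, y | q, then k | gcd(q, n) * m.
y ≤ z and z ≤ y, hence y = z. Since z = k, y = k. y | q, so k | q. x = t and x | n, so t | n. k | t, so k | n. Since k | q, k | gcd(q, n). Then k | gcd(q, n) * m.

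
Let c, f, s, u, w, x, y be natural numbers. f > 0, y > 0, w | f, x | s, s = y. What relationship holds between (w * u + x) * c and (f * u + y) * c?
(w * u + x) * c ≤ (f * u + y) * c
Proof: w | f and f > 0, so w ≤ f. Then w * u ≤ f * u. From s = y and x | s, x | y. y > 0, so x ≤ y. w * u ≤ f * u, so w * u + x ≤ f * u + y. Then (w * u + x) * c ≤ (f * u + y) * c.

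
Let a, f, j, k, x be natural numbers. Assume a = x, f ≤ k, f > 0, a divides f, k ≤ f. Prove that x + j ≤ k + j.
From f ≤ k and k ≤ f, f = k. Since a = x and a divides f, x divides f. f > 0, so x ≤ f. Since f = k, x ≤ k. Then x + j ≤ k + j.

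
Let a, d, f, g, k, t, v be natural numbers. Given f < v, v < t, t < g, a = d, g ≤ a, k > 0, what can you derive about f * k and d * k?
f * k < d * k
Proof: f < v and v < t, hence f < t. a = d and g ≤ a, thus g ≤ d. Since t < g, t < d. f < t, so f < d. Combining with k > 0, by multiplying by a positive, f * k < d * k.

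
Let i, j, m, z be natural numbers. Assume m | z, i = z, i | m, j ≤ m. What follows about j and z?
j ≤ z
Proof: From i = z and i | m, z | m. Since m | z, m = z. Since j ≤ m, j ≤ z.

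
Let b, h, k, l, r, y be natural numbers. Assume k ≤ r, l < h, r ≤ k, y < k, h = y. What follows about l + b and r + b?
l + b < r + b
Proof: h = y and l < h, therefore l < y. k ≤ r and r ≤ k, therefore k = r. Because y < k, y < r. Since l < y, l < r. Then l + b < r + b.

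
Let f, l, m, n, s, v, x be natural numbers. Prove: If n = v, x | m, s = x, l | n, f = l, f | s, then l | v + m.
Because n = v and l | n, l | v. Since s = x and f | s, f | x. Since f = l, l | x. x | m, so l | m. l | v, so l | v + m.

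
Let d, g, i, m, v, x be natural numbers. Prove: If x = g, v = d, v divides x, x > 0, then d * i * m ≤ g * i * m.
From v divides x and x > 0, v ≤ x. From v = d, d ≤ x. x = g, so d ≤ g. By multiplying by a non-negative, d * i ≤ g * i. By multiplying by a non-negative, d * i * m ≤ g * i * m.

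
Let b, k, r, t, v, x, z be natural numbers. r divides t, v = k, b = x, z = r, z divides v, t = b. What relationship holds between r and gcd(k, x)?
r divides gcd(k, x)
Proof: z = r and z divides v, therefore r divides v. Since v = k, r divides k. t = b and r divides t, hence r divides b. Because b = x, r divides x. r divides k, so r divides gcd(k, x).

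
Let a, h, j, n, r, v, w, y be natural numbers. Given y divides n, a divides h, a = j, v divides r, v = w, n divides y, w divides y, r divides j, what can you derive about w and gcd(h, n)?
w divides gcd(h, n)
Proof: v = w and v divides r, therefore w divides r. r divides j, so w divides j. a = j and a divides h, so j divides h. Since w divides j, w divides h. y divides n and n divides y, therefore y = n. w divides y, so w divides n. Since w divides h, w divides gcd(h, n).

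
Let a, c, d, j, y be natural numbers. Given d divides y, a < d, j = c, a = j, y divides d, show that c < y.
Because d divides y and y divides d, d = y. From a = j and j = c, a = c. Because a < d, c < d. Because d = y, c < y.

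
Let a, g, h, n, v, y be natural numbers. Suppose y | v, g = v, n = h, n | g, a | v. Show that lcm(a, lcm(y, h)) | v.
g = v and n | g, hence n | v. Because n = h, h | v. y | v, so lcm(y, h) | v. Since a | v, lcm(a, lcm(y, h)) | v.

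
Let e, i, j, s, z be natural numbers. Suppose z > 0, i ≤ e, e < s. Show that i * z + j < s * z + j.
i ≤ e and e < s, hence i < s. Because z > 0, i * z < s * z. Then i * z + j < s * z + j.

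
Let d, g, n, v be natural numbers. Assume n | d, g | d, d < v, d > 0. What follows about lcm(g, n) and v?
lcm(g, n) < v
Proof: Since g | d and n | d, lcm(g, n) | d. d > 0, so lcm(g, n) ≤ d. From d < v, lcm(g, n) < v.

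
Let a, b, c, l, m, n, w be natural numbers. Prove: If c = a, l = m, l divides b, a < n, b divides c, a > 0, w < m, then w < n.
l = m and l divides b, so m divides b. c = a and b divides c, hence b divides a. From m divides b, m divides a. a > 0, so m ≤ a. Since w < m, w < a. From a < n, w < n.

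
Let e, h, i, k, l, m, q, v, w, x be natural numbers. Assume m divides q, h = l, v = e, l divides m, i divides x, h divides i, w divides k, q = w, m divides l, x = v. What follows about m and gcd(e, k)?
m divides gcd(e, k)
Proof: l divides m and m divides l, therefore l = m. h = l and h divides i, thus l divides i. Because x = v and i divides x, i divides v. l divides i, so l divides v. l = m, so m divides v. v = e, so m divides e. Because q = w and m divides q, m divides w. w divides k, so m divides k. Since m divides e, m divides gcd(e, k).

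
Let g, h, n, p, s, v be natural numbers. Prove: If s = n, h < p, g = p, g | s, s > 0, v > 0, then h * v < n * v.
Because g = p and g | s, p | s. Since s > 0, p ≤ s. Since h < p, h < s. s = n, so h < n. Because v > 0, h * v < n * v.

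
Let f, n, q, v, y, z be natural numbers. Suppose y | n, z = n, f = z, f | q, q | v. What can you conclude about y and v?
y | v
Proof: From f = z and f | q, z | q. Since q | v, z | v. z = n, so n | v. Since y | n, y | v.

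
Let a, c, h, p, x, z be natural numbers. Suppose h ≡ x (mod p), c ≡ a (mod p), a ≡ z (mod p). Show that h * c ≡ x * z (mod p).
From c ≡ a (mod p) and a ≡ z (mod p), c ≡ z (mod p). Since h ≡ x (mod p), h * c ≡ x * z (mod p).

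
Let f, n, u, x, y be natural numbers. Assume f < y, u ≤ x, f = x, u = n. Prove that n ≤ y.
u = n and u ≤ x, so n ≤ x. f = x and f < y, therefore x < y. Since n ≤ x, n < y. Then n ≤ y.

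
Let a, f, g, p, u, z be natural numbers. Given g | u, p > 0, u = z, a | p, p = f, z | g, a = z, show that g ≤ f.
u = z and g | u, therefore g | z. z | g, so z = g. a = z, so a = g. a | p and p > 0, therefore a ≤ p. p = f, so a ≤ f. Since a = g, g ≤ f.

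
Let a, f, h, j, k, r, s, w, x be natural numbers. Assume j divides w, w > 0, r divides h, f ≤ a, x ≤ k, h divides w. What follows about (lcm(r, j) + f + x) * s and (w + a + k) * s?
(lcm(r, j) + f + x) * s ≤ (w + a + k) * s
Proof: Because r divides h and h divides w, r divides w. Since j divides w, lcm(r, j) divides w. Since w > 0, lcm(r, j) ≤ w. Since f ≤ a and x ≤ k, f + x ≤ a + k. lcm(r, j) ≤ w, so lcm(r, j) + f + x ≤ w + a + k. By multiplying by a non-negative, (lcm(r, j) + f + x) * s ≤ (w + a + k) * s.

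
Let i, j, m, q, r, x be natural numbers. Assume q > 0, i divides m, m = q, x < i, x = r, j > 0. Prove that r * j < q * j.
Because x = r and x < i, r < i. m = q and i divides m, hence i divides q. Since q > 0, i ≤ q. r < i, so r < q. Since j > 0, by multiplying by a positive, r * j < q * j.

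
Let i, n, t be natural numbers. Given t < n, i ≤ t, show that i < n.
From i ≤ t and t < n, by transitivity, i < n.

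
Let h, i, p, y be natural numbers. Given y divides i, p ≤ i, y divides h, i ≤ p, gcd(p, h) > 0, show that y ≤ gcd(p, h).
i ≤ p and p ≤ i, hence i = p. y divides i, so y divides p. y divides h, so y divides gcd(p, h). gcd(p, h) > 0, so y ≤ gcd(p, h).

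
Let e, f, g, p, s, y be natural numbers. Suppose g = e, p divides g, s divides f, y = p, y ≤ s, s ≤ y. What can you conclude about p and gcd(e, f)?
p divides gcd(e, f)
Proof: g = e and p divides g, hence p divides e. s ≤ y and y ≤ s, thus s = y. Since y = p, s = p. Since s divides f, p divides f. p divides e, so p divides gcd(e, f).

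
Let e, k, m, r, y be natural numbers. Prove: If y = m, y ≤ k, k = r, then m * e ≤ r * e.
Since k = r and y ≤ k, y ≤ r. y = m, so m ≤ r. Then m * e ≤ r * e.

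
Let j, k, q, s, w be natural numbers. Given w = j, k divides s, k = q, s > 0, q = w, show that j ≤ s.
q = w and w = j, hence q = j. k = q, so k = j. Since k divides s, j divides s. From s > 0, j ≤ s.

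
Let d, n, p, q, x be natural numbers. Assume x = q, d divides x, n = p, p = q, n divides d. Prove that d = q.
x = q and d divides x, therefore d divides q. Because n = p and p = q, n = q. n divides d, so q divides d. Since d divides q, d = q.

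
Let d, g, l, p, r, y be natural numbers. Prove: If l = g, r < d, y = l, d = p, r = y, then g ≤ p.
y = l and l = g, hence y = g. From r = y and r < d, y < d. d = p, so y < p. y = g, so g < p. Then g ≤ p.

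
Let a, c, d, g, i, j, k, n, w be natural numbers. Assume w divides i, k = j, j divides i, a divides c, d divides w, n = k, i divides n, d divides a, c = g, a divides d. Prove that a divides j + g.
d divides a and a divides d, thus d = a. n = k and k = j, hence n = j. i divides n, so i divides j. Since j divides i, i = j. d divides w and w divides i, so d divides i. Since i = j, d divides j. d = a, so a divides j. c = g and a divides c, thus a divides g. Since a divides j, a divides j + g.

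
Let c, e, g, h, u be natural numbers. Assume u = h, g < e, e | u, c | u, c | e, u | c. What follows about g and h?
g < h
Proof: c | u and u | c, so c = u. Since c | e, u | e. Since e | u, e = u. Since u = h, e = h. g < e, so g < h.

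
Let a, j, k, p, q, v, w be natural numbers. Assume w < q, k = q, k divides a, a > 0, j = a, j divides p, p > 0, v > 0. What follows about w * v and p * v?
w * v < p * v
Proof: k divides a and a > 0, hence k ≤ a. j = a and j divides p, hence a divides p. Since p > 0, a ≤ p. Since k ≤ a, k ≤ p. From k = q, q ≤ p. Since w < q, w < p. From v > 0, by multiplying by a positive, w * v < p * v.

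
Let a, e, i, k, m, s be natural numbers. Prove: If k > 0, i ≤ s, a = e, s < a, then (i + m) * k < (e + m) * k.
i ≤ s and s < a, thus i < a. Since a = e, i < e. Then i + m < e + m. Combining with k > 0, by multiplying by a positive, (i + m) * k < (e + m) * k.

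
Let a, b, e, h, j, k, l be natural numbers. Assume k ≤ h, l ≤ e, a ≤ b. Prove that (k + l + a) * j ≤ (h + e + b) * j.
l ≤ e and a ≤ b, hence l + a ≤ e + b. Since k ≤ h, k + l + a ≤ h + e + b. By multiplying by a non-negative, (k + l + a) * j ≤ (h + e + b) * j.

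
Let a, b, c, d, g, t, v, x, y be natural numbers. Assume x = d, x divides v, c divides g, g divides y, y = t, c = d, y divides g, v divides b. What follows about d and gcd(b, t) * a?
d divides gcd(b, t) * a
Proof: x = d and x divides v, hence d divides v. v divides b, so d divides b. From g divides y and y divides g, g = y. Since y = t, g = t. From c = d and c divides g, d divides g. g = t, so d divides t. From d divides b, d divides gcd(b, t). Then d divides gcd(b, t) * a.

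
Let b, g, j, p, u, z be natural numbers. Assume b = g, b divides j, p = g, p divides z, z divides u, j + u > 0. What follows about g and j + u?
g ≤ j + u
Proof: Since b = g and b divides j, g divides j. Because p divides z and z divides u, p divides u. p = g, so g divides u. Since g divides j, g divides j + u. Since j + u > 0, g ≤ j + u.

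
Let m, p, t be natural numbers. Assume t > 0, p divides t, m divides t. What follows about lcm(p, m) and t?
lcm(p, m) ≤ t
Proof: p divides t and m divides t, hence lcm(p, m) divides t. Since t > 0, lcm(p, m) ≤ t.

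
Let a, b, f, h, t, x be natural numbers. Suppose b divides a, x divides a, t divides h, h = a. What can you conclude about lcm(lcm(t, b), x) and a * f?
lcm(lcm(t, b), x) divides a * f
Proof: h = a and t divides h, thus t divides a. b divides a, so lcm(t, b) divides a. Since x divides a, lcm(lcm(t, b), x) divides a. Then lcm(lcm(t, b), x) divides a * f.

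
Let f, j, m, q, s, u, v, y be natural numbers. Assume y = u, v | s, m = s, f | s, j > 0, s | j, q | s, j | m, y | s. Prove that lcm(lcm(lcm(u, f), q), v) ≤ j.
m = s and j | m, hence j | s. s | j, so s = j. Since y = u and y | s, u | s. Since f | s, lcm(u, f) | s. q | s, so lcm(lcm(u, f), q) | s. Since v | s, lcm(lcm(lcm(u, f), q), v) | s. Since s = j, lcm(lcm(lcm(u, f), q), v) | j. Since j > 0, lcm(lcm(lcm(u, f), q), v) ≤ j.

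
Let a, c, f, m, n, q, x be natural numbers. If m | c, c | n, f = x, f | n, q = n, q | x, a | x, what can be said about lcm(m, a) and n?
lcm(m, a) | n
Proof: Since m | c and c | n, m | n. f = x and f | n, hence x | n. Since q = n and q | x, n | x. Since x | n, x = n. Because a | x, a | n. m | n, so lcm(m, a) | n.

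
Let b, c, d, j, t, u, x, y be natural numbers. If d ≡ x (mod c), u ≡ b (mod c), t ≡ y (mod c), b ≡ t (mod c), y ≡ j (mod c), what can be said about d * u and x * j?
d * u ≡ x * j (mod c)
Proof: u ≡ b (mod c) and b ≡ t (mod c), thus u ≡ t (mod c). Since t ≡ y (mod c), u ≡ y (mod c). y ≡ j (mod c), so u ≡ j (mod c). Since d ≡ x (mod c), d * u ≡ x * j (mod c).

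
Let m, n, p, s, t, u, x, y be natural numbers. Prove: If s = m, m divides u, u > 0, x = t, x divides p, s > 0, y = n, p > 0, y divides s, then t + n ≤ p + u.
Because x = t and x divides p, t divides p. Since p > 0, t ≤ p. Because y divides s and s > 0, y ≤ s. y = n, so n ≤ s. Since s = m, n ≤ m. m divides u and u > 0, hence m ≤ u. n ≤ m, so n ≤ u. From t ≤ p, t + n ≤ p + u.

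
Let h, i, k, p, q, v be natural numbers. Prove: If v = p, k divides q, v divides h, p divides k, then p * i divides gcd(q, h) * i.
p divides k and k divides q, hence p divides q. v = p and v divides h, hence p divides h. p divides q, so p divides gcd(q, h). Then p * i divides gcd(q, h) * i.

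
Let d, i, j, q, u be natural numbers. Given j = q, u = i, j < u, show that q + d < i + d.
u = i and j < u, therefore j < i. j = q, so q < i. Then q + d < i + d.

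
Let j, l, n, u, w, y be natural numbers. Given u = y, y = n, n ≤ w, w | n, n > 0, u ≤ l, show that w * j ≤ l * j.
Since u = y and y = n, u = n. w | n and n > 0, therefore w ≤ n. n ≤ w, so n = w. u = n, so u = w. Since u ≤ l, w ≤ l. Then w * j ≤ l * j.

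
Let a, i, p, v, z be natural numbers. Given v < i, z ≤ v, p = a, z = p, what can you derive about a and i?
a < i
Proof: z = p and p = a, so z = a. z ≤ v and v < i, therefore z < i. Because z = a, a < i.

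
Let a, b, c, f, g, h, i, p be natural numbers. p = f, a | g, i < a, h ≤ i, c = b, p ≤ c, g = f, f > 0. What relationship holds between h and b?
h < b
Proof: h ≤ i and i < a, thus h < a. g = f and a | g, thus a | f. Since f > 0, a ≤ f. Since h < a, h < f. Because c = b and p ≤ c, p ≤ b. Because p = f, f ≤ b. From h < f, h < b.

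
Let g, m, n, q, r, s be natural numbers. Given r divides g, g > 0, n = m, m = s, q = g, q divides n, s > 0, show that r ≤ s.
r divides g and g > 0, so r ≤ g. From n = m and m = s, n = s. Because q = g and q divides n, g divides n. Since n = s, g divides s. Since s > 0, g ≤ s. r ≤ g, so r ≤ s.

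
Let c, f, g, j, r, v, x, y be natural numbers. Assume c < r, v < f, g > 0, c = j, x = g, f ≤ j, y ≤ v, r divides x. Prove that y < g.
v < f and f ≤ j, therefore v < j. c = j and c < r, therefore j < r. v < j, so v < r. Since y ≤ v, y < r. x = g and r divides x, so r divides g. Because g > 0, r ≤ g. Because y < r, y < g.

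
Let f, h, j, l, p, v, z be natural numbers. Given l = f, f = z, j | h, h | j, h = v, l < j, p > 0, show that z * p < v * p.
l = f and f = z, thus l = z. From j | h and h | j, j = h. Since h = v, j = v. Because l < j, l < v. l = z, so z < v. Since p > 0, z * p < v * p.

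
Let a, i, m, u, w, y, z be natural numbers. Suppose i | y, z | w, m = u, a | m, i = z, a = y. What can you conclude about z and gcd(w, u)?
z | gcd(w, u)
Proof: Because i = z and i | y, z | y. From a = y and a | m, y | m. z | y, so z | m. m = u, so z | u. z | w, so z | gcd(w, u).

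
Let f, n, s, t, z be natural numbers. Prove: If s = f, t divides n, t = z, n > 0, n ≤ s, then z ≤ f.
From t divides n and n > 0, t ≤ n. Because t = z, z ≤ n. s = f and n ≤ s, so n ≤ f. z ≤ n, so z ≤ f.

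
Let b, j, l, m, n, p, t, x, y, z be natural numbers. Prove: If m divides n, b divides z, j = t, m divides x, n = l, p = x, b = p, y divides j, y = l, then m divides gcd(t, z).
n = l and m divides n, hence m divides l. j = t and y divides j, therefore y divides t. y = l, so l divides t. Since m divides l, m divides t. b = p and b divides z, so p divides z. p = x, so x divides z. m divides x, so m divides z. From m divides t, m divides gcd(t, z).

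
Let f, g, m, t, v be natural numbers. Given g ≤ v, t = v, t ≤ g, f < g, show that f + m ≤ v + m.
From t = v and t ≤ g, v ≤ g. g ≤ v, so g = v. f < g, so f < v. Then f + m < v + m. Then f + m ≤ v + m.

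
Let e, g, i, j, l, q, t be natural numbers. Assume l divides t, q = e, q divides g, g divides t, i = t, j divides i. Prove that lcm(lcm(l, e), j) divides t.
Because q = e and q divides g, e divides g. Since g divides t, e divides t. Since l divides t, lcm(l, e) divides t. i = t and j divides i, therefore j divides t. Because lcm(l, e) divides t, lcm(lcm(l, e), j) divides t.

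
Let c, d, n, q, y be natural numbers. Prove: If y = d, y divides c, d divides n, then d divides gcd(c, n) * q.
Because y = d and y divides c, d divides c. d divides n, so d divides gcd(c, n). Then d divides gcd(c, n) * q.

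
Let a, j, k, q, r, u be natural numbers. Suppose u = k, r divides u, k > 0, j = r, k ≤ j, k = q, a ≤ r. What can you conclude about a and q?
a ≤ q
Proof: Since u = k and r divides u, r divides k. k > 0, so r ≤ k. j = r and k ≤ j, therefore k ≤ r. From r ≤ k, r = k. Since k = q, r = q. a ≤ r, so a ≤ q.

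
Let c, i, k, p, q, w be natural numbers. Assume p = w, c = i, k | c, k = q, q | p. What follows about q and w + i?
q | w + i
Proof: p = w and q | p, hence q | w. c = i and k | c, so k | i. k = q, so q | i. q | w, so q | w + i.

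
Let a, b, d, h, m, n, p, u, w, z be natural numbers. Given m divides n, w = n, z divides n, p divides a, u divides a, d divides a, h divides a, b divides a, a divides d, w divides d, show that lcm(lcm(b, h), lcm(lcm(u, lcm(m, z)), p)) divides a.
b divides a and h divides a, thus lcm(b, h) divides a. m divides n and z divides n, so lcm(m, z) divides n. Since d divides a and a divides d, d = a. w = n and w divides d, so n divides d. Since d = a, n divides a. Since lcm(m, z) divides n, lcm(m, z) divides a. u divides a, so lcm(u, lcm(m, z)) divides a. Since p divides a, lcm(lcm(u, lcm(m, z)), p) divides a. Since lcm(b, h) divides a, lcm(lcm(b, h), lcm(lcm(u, lcm(m, z)), p)) divides a.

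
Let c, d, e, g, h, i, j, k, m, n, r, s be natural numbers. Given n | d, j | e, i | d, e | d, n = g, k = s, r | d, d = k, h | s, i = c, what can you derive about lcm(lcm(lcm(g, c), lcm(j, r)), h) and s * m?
lcm(lcm(lcm(g, c), lcm(j, r)), h) | s * m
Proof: Because d = k and k = s, d = s. Since n = g and n | d, g | d. i = c and i | d, so c | d. g | d, so lcm(g, c) | d. Since j | e and e | d, j | d. Since r | d, lcm(j, r) | d. Since lcm(g, c) | d, lcm(lcm(g, c), lcm(j, r)) | d. d = s, so lcm(lcm(g, c), lcm(j, r)) | s. h | s, so lcm(lcm(lcm(g, c), lcm(j, r)), h) | s. Then lcm(lcm(lcm(g, c), lcm(j, r)), h) | s * m.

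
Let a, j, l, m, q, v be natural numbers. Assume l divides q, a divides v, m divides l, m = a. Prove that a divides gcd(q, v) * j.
m divides l and l divides q, hence m divides q. Because m = a, a divides q. Because a divides v, a divides gcd(q, v). Then a divides gcd(q, v) * j.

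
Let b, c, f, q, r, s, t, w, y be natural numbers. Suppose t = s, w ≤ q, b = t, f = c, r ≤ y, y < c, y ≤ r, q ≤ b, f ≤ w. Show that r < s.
b = t and t = s, so b = s. y ≤ r and r ≤ y, so y = r. From f ≤ w and w ≤ q, f ≤ q. Since f = c, c ≤ q. Since y < c, y < q. y = r, so r < q. Since q ≤ b, r < b. Since b = s, r < s.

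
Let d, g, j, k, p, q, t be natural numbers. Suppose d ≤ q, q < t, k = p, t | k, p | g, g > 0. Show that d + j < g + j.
Since d ≤ q and q < t, d < t. k = p and t | k, hence t | p. Since p | g, t | g. Because g > 0, t ≤ g. d < t, so d < g. Then d + j < g + j.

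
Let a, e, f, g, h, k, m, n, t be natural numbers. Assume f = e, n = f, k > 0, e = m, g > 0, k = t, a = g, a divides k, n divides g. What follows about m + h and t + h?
m + h ≤ t + h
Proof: From f = e and e = m, f = m. Since n = f, n = m. n divides g, so m divides g. Since g > 0, m ≤ g. a divides k and k > 0, so a ≤ k. a = g, so g ≤ k. m ≤ g, so m ≤ k. Because k = t, m ≤ t. Then m + h ≤ t + h.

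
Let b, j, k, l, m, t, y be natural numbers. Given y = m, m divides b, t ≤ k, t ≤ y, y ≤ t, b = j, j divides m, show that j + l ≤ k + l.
b = j and m divides b, therefore m divides j. Since j divides m, m = j. Since y = m, y = j. From t ≤ y and y ≤ t, t = y. t ≤ k, so y ≤ k. Since y = j, j ≤ k. Then j + l ≤ k + l.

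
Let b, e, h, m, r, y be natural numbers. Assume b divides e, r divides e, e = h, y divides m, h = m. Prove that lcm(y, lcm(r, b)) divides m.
e = h and h = m, therefore e = m. r divides e and b divides e, thus lcm(r, b) divides e. From e = m, lcm(r, b) divides m. y divides m, so lcm(y, lcm(r, b)) divides m.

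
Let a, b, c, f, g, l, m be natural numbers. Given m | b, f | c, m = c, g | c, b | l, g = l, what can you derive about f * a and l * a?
f * a | l * a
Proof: m = c and m | b, hence c | b. b | l, so c | l. Since g = l and g | c, l | c. c | l, so c = l. f | c, so f | l. Then f * a | l * a.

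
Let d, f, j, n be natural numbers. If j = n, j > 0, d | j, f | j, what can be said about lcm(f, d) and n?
lcm(f, d) ≤ n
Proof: From f | j and d | j, lcm(f, d) | j. Since j > 0, lcm(f, d) ≤ j. From j = n, lcm(f, d) ≤ n.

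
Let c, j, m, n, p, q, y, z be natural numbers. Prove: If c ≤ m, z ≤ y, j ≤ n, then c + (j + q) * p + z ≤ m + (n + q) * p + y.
Because j ≤ n, j + q ≤ n + q. By multiplying by a non-negative, (j + q) * p ≤ (n + q) * p. Since z ≤ y, (j + q) * p + z ≤ (n + q) * p + y. c ≤ m, so c + (j + q) * p + z ≤ m + (n + q) * p + y.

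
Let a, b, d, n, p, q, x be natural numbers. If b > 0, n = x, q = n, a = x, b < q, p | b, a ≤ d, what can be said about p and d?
p < d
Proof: p | b and b > 0, therefore p ≤ b. q = n and n = x, so q = x. b < q, so b < x. a = x and a ≤ d, therefore x ≤ d. b < x, so b < d. Since p ≤ b, p < d.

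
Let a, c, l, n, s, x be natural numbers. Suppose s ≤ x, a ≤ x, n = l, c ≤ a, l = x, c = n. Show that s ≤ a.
Since n = l and l = x, n = x. Because c = n and c ≤ a, n ≤ a. Since n = x, x ≤ a. a ≤ x, so x = a. s ≤ x, so s ≤ a.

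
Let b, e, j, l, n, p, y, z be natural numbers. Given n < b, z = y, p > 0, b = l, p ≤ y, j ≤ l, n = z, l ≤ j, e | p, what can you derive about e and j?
e < j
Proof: From e | p and p > 0, e ≤ p. l ≤ j and j ≤ l, therefore l = j. b = l, so b = j. From n = z and z = y, n = y. Because n < b, y < b. Since p ≤ y, p < b. b = j, so p < j. e ≤ p, so e < j.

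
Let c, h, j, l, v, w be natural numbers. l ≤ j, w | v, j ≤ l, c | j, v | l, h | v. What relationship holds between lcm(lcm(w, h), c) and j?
lcm(lcm(w, h), c) | j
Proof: Because w | v and h | v, lcm(w, h) | v. Because l ≤ j and j ≤ l, l = j. v | l, so v | j. Since lcm(w, h) | v, lcm(w, h) | j. Because c | j, lcm(lcm(w, h), c) | j.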